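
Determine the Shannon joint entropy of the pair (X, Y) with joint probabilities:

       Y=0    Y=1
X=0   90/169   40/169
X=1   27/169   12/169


H(X,Y) = -Σ p(x,y) log₂ p(x,y)
  p(0,0)=90/169: -0.5325 × log₂(0.5325) = 0.4841
  p(0,1)=40/169: -0.2367 × log₂(0.2367) = 0.4921
  p(1,0)=27/169: -0.1598 × log₂(0.1598) = 0.4227
  p(1,1)=12/169: -0.0710 × log₂(0.0710) = 0.2710
H(X,Y) = 1.6698 bits


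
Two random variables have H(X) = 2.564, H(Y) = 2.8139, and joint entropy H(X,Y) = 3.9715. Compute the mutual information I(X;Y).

I(X;Y) = H(X) + H(Y) - H(X,Y)
I(X;Y) = 2.564 + 2.8139 - 3.9715 = 1.4064 bits


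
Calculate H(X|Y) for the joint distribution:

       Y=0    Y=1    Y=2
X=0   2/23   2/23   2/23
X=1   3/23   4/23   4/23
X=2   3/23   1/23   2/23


H(X|Y) = Σ_y p(y) H(X|Y=y)
  p(Y=0) = 8/23, H(X|Y=0) = 1.5613
  p(Y=1) = 7/23, H(X|Y=1) = 1.3788
  p(Y=2) = 8/23, H(X|Y=2) = 1.5000
H(X|Y) = 0.3478×1.5613 + 0.3043×1.3788 + 0.3478×1.5000 = 1.4844 bits


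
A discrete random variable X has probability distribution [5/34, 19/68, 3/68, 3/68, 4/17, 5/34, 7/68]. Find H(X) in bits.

H(X) = -Σ p(x) log₂ p(x)
  -5/34 × log₂(5/34) = 0.4067
  -19/68 × log₂(19/68) = 0.5140
  -3/68 × log₂(3/68) = 0.1986
  -3/68 × log₂(3/68) = 0.1986
  -4/17 × log₂(4/17) = 0.4912
  -5/34 × log₂(5/34) = 0.4067
  -7/68 × log₂(7/68) = 0.3377
H(X) = 2.5535 bits


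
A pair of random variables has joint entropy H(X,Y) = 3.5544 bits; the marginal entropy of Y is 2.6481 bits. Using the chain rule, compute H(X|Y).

Chain rule: H(X,Y) = H(X|Y) + H(Y)
H(X|Y) = H(X,Y) - H(Y) = 3.5544 - 2.6481 = 0.9063 bits


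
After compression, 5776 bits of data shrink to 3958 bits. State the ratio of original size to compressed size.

Compression ratio = Original / Compressed
= 5776 / 3958 = 1.46:1


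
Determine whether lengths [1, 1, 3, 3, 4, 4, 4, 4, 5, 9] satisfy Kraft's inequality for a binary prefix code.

Kraft inequality: Σ 2^(-l_i) ≤ 1 for prefix-free code
Calculating: 2^(-1) + 2^(-1) + 2^(-3) + 2^(-3) + 2^(-4) + 2^(-4) + 2^(-4) + 2^(-4) + 2^(-5) + 2^(-9)
= 0.5 + 0.5 + 0.125 + 0.125 + 0.0625 + 0.0625 + 0.0625 + 0.0625 + 0.03125 + 0.001953125
= 1.5332
Since 1.5332 > 1, prefix-free code does not exist


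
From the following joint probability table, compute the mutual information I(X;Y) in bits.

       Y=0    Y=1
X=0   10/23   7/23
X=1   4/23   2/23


H(X) = 0.8281, H(Y) = 0.9656, H(X,Y) = 1.7901
I(X;Y) = H(X) + H(Y) - H(X,Y) = 0.0036 bits


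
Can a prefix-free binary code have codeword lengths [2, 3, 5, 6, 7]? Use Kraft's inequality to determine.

Kraft inequality: Σ 2^(-l_i) ≤ 1 for prefix-free code
Calculating: 2^(-2) + 2^(-3) + 2^(-5) + 2^(-6) + 2^(-7)
= 0.25 + 0.125 + 0.03125 + 0.015625 + 0.0078125
= 0.4297
Since 0.4297 ≤ 1, prefix-free code exists


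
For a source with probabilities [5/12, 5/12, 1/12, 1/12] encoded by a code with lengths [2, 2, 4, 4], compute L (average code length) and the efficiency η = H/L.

Average length L = Σ p_i × l_i = 2.3333 bits
Entropy H = 1.6500 bits
Efficiency η = H/L × 100% = 70.72%


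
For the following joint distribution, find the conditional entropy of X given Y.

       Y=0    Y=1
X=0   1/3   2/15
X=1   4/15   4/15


H(X|Y) = Σ_y p(y) H(X|Y=y)
  p(Y=0) = 3/5, H(X|Y=0) = 0.9911
  p(Y=1) = 2/5, H(X|Y=1) = 0.9183
H(X|Y) = 0.6000×0.9911 + 0.4000×0.9183 = 0.9620 bits


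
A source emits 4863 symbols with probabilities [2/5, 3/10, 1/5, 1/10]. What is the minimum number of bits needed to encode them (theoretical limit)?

Entropy H = 1.8464 bits/symbol
Minimum bits = H × n = 1.8464 × 4863
= 8979.23 bits


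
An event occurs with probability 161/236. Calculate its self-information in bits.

Information content I(x) = -log₂(p(x))
I = -log₂(161/236) = -log₂(0.6822)
I = 0.5517 bits


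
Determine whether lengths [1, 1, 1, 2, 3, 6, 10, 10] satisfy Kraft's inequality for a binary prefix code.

Kraft inequality: Σ 2^(-l_i) ≤ 1 for prefix-free code
Calculating: 2^(-1) + 2^(-1) + 2^(-1) + 2^(-2) + 2^(-3) + 2^(-6) + 2^(-10) + 2^(-10)
= 0.5 + 0.5 + 0.5 + 0.25 + 0.125 + 0.015625 + 0.0009765625 + 0.0009765625
= 1.8926
Since 1.8926 > 1, prefix-free code does not exist


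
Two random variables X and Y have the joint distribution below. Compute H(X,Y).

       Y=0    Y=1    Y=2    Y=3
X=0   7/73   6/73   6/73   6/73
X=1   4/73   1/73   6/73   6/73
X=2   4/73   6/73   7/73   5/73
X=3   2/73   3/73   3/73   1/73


H(X,Y) = -Σ p(x,y) log₂ p(x,y)
  p(0,0)=7/73: -0.0959 × log₂(0.0959) = 0.3243
  p(0,1)=6/73: -0.0822 × log₂(0.0822) = 0.2963
  p(0,2)=6/73: -0.0822 × log₂(0.0822) = 0.2963
  p(0,3)=6/73: -0.0822 × log₂(0.0822) = 0.2963
  p(1,0)=4/73: -0.0548 × log₂(0.0548) = 0.2296
  p(1,1)=1/73: -0.0137 × log₂(0.0137) = 0.0848
  p(1,2)=6/73: -0.0822 × log₂(0.0822) = 0.2963
  p(1,3)=6/73: -0.0822 × log₂(0.0822) = 0.2963
  p(2,0)=4/73: -0.0548 × log₂(0.0548) = 0.2296
  p(2,1)=6/73: -0.0822 × log₂(0.0822) = 0.2963
  p(2,2)=7/73: -0.0959 × log₂(0.0959) = 0.3243
  p(2,3)=5/73: -0.0685 × log₂(0.0685) = 0.2649
  p(3,0)=2/73: -0.0274 × log₂(0.0274) = 0.1422
  p(3,1)=3/73: -0.0411 × log₂(0.0411) = 0.1892
  p(3,2)=3/73: -0.0411 × log₂(0.0411) = 0.1892
  p(3,3)=1/73: -0.0137 × log₂(0.0137) = 0.0848
H(X,Y) = 3.8408 bits


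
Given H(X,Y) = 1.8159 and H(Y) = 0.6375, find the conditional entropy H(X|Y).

Chain rule: H(X,Y) = H(X|Y) + H(Y)
H(X|Y) = H(X,Y) - H(Y) = 1.8159 - 0.6375 = 1.1784 bits


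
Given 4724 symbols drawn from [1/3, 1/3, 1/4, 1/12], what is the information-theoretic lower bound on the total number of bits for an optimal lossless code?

Entropy H = 1.8554 bits/symbol
Minimum bits = H × n = 1.8554 × 4724
= 8764.86 bits


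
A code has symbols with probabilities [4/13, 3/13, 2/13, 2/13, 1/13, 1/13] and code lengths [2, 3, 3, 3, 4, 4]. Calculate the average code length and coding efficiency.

Average length L = Σ p_i × l_i = 2.8462 bits
Entropy H = 2.4116 bits
Efficiency η = H/L × 100% = 84.73%


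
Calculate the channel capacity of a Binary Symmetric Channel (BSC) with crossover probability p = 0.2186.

For BSC with error probability p:
C = 1 - H(p) where H(p) is binary entropy
H(0.2186) = -0.2186 × log₂(0.2186) - 0.7814 × log₂(0.7814)
H(p) = 0.7576
C = 1 - 0.7576 = 0.2424 bits/use


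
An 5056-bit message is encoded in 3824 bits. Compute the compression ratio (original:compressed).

Compression ratio = Original / Compressed
= 5056 / 3824 = 1.32:1


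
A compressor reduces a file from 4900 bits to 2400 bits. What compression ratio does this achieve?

Compression ratio = Original / Compressed
= 4900 / 2400 = 2.04:1


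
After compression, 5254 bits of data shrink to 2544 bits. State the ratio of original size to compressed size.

Compression ratio = Original / Compressed
= 5254 / 2544 = 2.07:1


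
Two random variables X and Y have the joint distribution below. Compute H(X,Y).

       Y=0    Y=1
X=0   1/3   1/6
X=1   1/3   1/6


H(X,Y) = -Σ p(x,y) log₂ p(x,y)
  p(0,0)=1/3: -0.3333 × log₂(0.3333) = 0.5283
  p(0,1)=1/6: -0.1667 × log₂(0.1667) = 0.4308
  p(1,0)=1/3: -0.3333 × log₂(0.3333) = 0.5283
  p(1,1)=1/6: -0.1667 × log₂(0.1667) = 0.4308
H(X,Y) = 1.9183 bits


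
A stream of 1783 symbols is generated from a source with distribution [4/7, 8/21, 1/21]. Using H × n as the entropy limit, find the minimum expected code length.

Entropy H = 1.2009 bits/symbol
Minimum bits = H × n = 1.2009 × 1783
= 2141.22 bits


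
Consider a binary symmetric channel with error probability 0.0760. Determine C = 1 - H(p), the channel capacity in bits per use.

For BSC with error probability p:
C = 1 - H(p) where H(p) is binary entropy
H(0.0760) = -0.0760 × log₂(0.0760) - 0.9240 × log₂(0.9240)
H(p) = 0.3879
C = 1 - 0.3879 = 0.6121 bits/use


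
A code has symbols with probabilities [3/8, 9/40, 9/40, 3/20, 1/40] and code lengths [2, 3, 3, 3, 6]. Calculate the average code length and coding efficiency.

Average length L = Σ p_i × l_i = 2.7000 bits
Entropy H = 2.0426 bits
Efficiency η = H/L × 100% = 75.65%


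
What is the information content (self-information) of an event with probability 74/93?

Information content I(x) = -log₂(p(x))
I = -log₂(74/93) = -log₂(0.7957)
I = 0.3297 bits


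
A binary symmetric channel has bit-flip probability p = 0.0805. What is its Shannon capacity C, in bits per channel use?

For BSC with error probability p:
C = 1 - H(p) where H(p) is binary entropy
H(0.0805) = -0.0805 × log₂(0.0805) - 0.9195 × log₂(0.9195)
H(p) = 0.4039
C = 1 - 0.4039 = 0.5961 bits/use


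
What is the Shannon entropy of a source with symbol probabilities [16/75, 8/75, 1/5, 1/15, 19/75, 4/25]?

H(X) = -Σ p(x) log₂ p(x)
  -16/75 × log₂(16/75) = 0.4755
  -8/75 × log₂(8/75) = 0.3444
  -1/5 × log₂(1/5) = 0.4644
  -1/15 × log₂(1/15) = 0.2605
  -19/75 × log₂(19/75) = 0.5018
  -4/25 × log₂(4/25) = 0.4230
H(X) = 2.4696 bits


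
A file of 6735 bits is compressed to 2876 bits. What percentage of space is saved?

Space savings = (1 - Compressed/Original) × 100%
= (1 - 2876/6735) × 100%
= 57.30%


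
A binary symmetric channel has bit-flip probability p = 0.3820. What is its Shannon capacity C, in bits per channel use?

For BSC with error probability p:
C = 1 - H(p) where H(p) is binary entropy
H(0.3820) = -0.3820 × log₂(0.3820) - 0.6180 × log₂(0.6180)
H(p) = 0.9594
C = 1 - 0.9594 = 0.0406 bits/use


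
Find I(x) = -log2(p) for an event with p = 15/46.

Information content I(x) = -log₂(p(x))
I = -log₂(15/46) = -log₂(0.3261)
I = 1.6167 bits


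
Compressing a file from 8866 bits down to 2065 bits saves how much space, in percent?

Space savings = (1 - Compressed/Original) × 100%
= (1 - 2065/8866) × 100%
= 76.71%


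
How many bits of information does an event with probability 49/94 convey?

Information content I(x) = -log₂(p(x))
I = -log₂(49/94) = -log₂(0.5213)
I = 0.9399 bits


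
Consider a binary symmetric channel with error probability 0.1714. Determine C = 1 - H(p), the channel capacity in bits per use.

For BSC with error probability p:
C = 1 - H(p) where H(p) is binary entropy
H(0.1714) = -0.1714 × log₂(0.1714) - 0.8286 × log₂(0.8286)
H(p) = 0.6609
C = 1 - 0.6609 = 0.3391 bits/use


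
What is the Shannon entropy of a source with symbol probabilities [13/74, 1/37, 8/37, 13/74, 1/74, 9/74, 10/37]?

H(X) = -Σ p(x) log₂ p(x)
  -13/74 × log₂(13/74) = 0.4408
  -1/37 × log₂(1/37) = 0.1408
  -8/37 × log₂(8/37) = 0.4777
  -13/74 × log₂(13/74) = 0.4408
  -1/74 × log₂(1/74) = 0.0839
  -9/74 × log₂(9/74) = 0.3697
  -10/37 × log₂(10/37) = 0.5101
H(X) = 2.4638 bits


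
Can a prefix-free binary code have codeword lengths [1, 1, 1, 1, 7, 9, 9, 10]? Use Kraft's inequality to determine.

Kraft inequality: Σ 2^(-l_i) ≤ 1 for prefix-free code
Calculating: 2^(-1) + 2^(-1) + 2^(-1) + 2^(-1) + 2^(-7) + 2^(-9) + 2^(-9) + 2^(-10)
= 0.5 + 0.5 + 0.5 + 0.5 + 0.0078125 + 0.001953125 + 0.001953125 + 0.0009765625
= 2.0127
Since 2.0127 > 1, prefix-free code does not exist


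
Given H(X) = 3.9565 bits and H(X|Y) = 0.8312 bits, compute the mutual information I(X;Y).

I(X;Y) = H(X) - H(X|Y)
I(X;Y) = 3.9565 - 0.8312 = 3.1253 bits


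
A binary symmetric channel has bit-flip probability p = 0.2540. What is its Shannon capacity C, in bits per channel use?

For BSC with error probability p:
C = 1 - H(p) where H(p) is binary entropy
H(0.2540) = -0.2540 × log₂(0.2540) - 0.7460 × log₂(0.7460)
H(p) = 0.8176
C = 1 - 0.8176 = 0.1824 bits/use


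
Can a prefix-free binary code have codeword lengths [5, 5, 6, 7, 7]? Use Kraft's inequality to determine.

Kraft inequality: Σ 2^(-l_i) ≤ 1 for prefix-free code
Calculating: 2^(-5) + 2^(-5) + 2^(-6) + 2^(-7) + 2^(-7)
= 0.03125 + 0.03125 + 0.015625 + 0.0078125 + 0.0078125
= 0.0938
Since 0.0938 ≤ 1, prefix-free code exists


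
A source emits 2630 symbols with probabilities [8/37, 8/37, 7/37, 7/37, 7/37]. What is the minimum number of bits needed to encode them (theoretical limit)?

Entropy H = 2.3188 bits/symbol
Minimum bits = H × n = 2.3188 × 2630
= 6098.42 bits


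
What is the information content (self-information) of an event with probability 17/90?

Information content I(x) = -log₂(p(x))
I = -log₂(17/90) = -log₂(0.1889)
I = 2.4044 bits


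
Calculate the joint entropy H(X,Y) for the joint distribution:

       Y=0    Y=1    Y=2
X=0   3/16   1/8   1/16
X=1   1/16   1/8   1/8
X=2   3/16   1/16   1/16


H(X,Y) = -Σ p(x,y) log₂ p(x,y)
  p(0,0)=3/16: -0.1875 × log₂(0.1875) = 0.4528
  p(0,1)=1/8: -0.1250 × log₂(0.1250) = 0.3750
  p(0,2)=1/16: -0.0625 × log₂(0.0625) = 0.2500
  p(1,0)=1/16: -0.0625 × log₂(0.0625) = 0.2500
  p(1,1)=1/8: -0.1250 × log₂(0.1250) = 0.3750
  p(1,2)=1/8: -0.1250 × log₂(0.1250) = 0.3750
  p(2,0)=3/16: -0.1875 × log₂(0.1875) = 0.4528
  p(2,1)=1/16: -0.0625 × log₂(0.0625) = 0.2500
  p(2,2)=1/16: -0.0625 × log₂(0.0625) = 0.2500
H(X,Y) = 3.0306 bits


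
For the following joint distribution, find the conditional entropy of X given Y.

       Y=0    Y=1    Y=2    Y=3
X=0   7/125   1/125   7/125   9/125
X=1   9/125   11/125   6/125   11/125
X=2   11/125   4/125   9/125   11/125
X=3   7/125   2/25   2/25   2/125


H(X|Y) = Σ_y p(y) H(X|Y=y)
  p(Y=0) = 34/125, H(X|Y=0) = 1.9732
  p(Y=1) = 26/125, H(X|Y=1) = 1.6515
  p(Y=2) = 32/125, H(X|Y=2) = 1.9716
  p(Y=3) = 33/125, H(X|Y=3) = 1.8130
H(X|Y) = 0.2720×1.9732 + 0.2080×1.6515 + 0.2560×1.9716 + 0.2640×1.8130 = 1.8636 bits


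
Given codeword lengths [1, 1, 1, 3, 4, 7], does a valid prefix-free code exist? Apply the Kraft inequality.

Kraft inequality: Σ 2^(-l_i) ≤ 1 for prefix-free code
Calculating: 2^(-1) + 2^(-1) + 2^(-1) + 2^(-3) + 2^(-4) + 2^(-7)
= 0.5 + 0.5 + 0.5 + 0.125 + 0.0625 + 0.0078125
= 1.6953
Since 1.6953 > 1, prefix-free code does not exist


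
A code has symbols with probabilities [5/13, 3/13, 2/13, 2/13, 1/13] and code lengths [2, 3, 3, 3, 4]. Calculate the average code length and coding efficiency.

Average length L = Σ p_i × l_i = 2.6923 bits
Entropy H = 2.1339 bits
Efficiency η = H/L × 100% = 79.26%


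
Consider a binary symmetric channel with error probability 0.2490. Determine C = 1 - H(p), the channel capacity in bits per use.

For BSC with error probability p:
C = 1 - H(p) where H(p) is binary entropy
H(0.2490) = -0.2490 × log₂(0.2490) - 0.7510 × log₂(0.7510)
H(p) = 0.8097
C = 1 - 0.8097 = 0.1903 bits/use


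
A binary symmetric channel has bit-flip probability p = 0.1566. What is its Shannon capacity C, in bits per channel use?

For BSC with error probability p:
C = 1 - H(p) where H(p) is binary entropy
H(0.1566) = -0.1566 × log₂(0.1566) - 0.8434 × log₂(0.8434)
H(p) = 0.6261
C = 1 - 0.6261 = 0.3739 bits/use


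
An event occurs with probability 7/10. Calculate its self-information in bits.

Information content I(x) = -log₂(p(x))
I = -log₂(7/10) = -log₂(0.7000)
I = 0.5146 bits


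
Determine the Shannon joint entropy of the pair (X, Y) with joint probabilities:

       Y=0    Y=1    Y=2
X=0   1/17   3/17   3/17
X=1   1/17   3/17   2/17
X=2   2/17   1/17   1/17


H(X,Y) = -Σ p(x,y) log₂ p(x,y)
  p(0,0)=1/17: -0.0588 × log₂(0.0588) = 0.2404
  p(0,1)=3/17: -0.1765 × log₂(0.1765) = 0.4416
  p(0,2)=3/17: -0.1765 × log₂(0.1765) = 0.4416
  p(1,0)=1/17: -0.0588 × log₂(0.0588) = 0.2404
  p(1,1)=3/17: -0.1765 × log₂(0.1765) = 0.4416
  p(1,2)=2/17: -0.1176 × log₂(0.1176) = 0.3632
  p(2,0)=2/17: -0.1176 × log₂(0.1176) = 0.3632
  p(2,1)=1/17: -0.0588 × log₂(0.0588) = 0.2404
  p(2,2)=1/17: -0.0588 × log₂(0.0588) = 0.2404
H(X,Y) = 3.0131 bits


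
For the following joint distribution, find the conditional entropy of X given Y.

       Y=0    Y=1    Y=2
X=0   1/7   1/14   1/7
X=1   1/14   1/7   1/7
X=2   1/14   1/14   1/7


H(X|Y) = Σ_y p(y) H(X|Y=y)
  p(Y=0) = 2/7, H(X|Y=0) = 1.5000
  p(Y=1) = 2/7, H(X|Y=1) = 1.5000
  p(Y=2) = 3/7, H(X|Y=2) = 1.5850
H(X|Y) = 0.2857×1.5000 + 0.2857×1.5000 + 0.4286×1.5850 = 1.5364 bits


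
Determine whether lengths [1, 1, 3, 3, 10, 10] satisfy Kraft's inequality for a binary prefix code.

Kraft inequality: Σ 2^(-l_i) ≤ 1 for prefix-free code
Calculating: 2^(-1) + 2^(-1) + 2^(-3) + 2^(-3) + 2^(-10) + 2^(-10)
= 0.5 + 0.5 + 0.125 + 0.125 + 0.0009765625 + 0.0009765625
= 1.2520
Since 1.2520 > 1, prefix-free code does not exist


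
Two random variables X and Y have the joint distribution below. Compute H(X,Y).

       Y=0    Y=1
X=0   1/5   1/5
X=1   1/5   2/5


H(X,Y) = -Σ p(x,y) log₂ p(x,y)
  p(0,0)=1/5: -0.2000 × log₂(0.2000) = 0.4644
  p(0,1)=1/5: -0.2000 × log₂(0.2000) = 0.4644
  p(1,0)=1/5: -0.2000 × log₂(0.2000) = 0.4644
  p(1,1)=2/5: -0.4000 × log₂(0.4000) = 0.5288
H(X,Y) = 1.9219 bits


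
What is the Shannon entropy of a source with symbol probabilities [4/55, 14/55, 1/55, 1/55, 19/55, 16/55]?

H(X) = -Σ p(x) log₂ p(x)
  -4/55 × log₂(4/55) = 0.2750
  -14/55 × log₂(14/55) = 0.5025
  -1/55 × log₂(1/55) = 0.1051
  -1/55 × log₂(1/55) = 0.1051
  -19/55 × log₂(19/55) = 0.5297
  -16/55 × log₂(16/55) = 0.5182
H(X) = 2.0357 bits


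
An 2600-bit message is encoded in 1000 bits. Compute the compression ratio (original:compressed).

Compression ratio = Original / Compressed
= 2600 / 1000 = 2.60:1


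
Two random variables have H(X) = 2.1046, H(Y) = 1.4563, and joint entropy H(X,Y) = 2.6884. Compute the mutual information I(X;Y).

I(X;Y) = H(X) + H(Y) - H(X,Y)
I(X;Y) = 2.1046 + 1.4563 - 2.6884 = 0.8725 bits


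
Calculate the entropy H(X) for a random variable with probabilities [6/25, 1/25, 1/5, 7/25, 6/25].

H(X) = -Σ p(x) log₂ p(x)
  -6/25 × log₂(6/25) = 0.4941
  -1/25 × log₂(1/25) = 0.1858
  -1/5 × log₂(1/5) = 0.4644
  -7/25 × log₂(7/25) = 0.5142
  -6/25 × log₂(6/25) = 0.4941
H(X) = 2.1526 bits


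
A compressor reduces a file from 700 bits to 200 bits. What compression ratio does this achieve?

Compression ratio = Original / Compressed
= 700 / 200 = 3.50:1


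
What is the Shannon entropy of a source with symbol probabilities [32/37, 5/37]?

H(X) = -Σ p(x) log₂ p(x)
  -32/37 × log₂(32/37) = 0.1811
  -5/37 × log₂(5/37) = 0.3902
H(X) = 0.5714 bits


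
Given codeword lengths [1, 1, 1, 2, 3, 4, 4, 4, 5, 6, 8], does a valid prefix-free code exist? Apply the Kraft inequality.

Kraft inequality: Σ 2^(-l_i) ≤ 1 for prefix-free code
Calculating: 2^(-1) + 2^(-1) + 2^(-1) + 2^(-2) + 2^(-3) + 2^(-4) + 2^(-4) + 2^(-4) + 2^(-5) + 2^(-6) + 2^(-8)
= 0.5 + 0.5 + 0.5 + 0.25 + 0.125 + 0.0625 + 0.0625 + 0.0625 + 0.03125 + 0.015625 + 0.00390625
= 2.1133
Since 2.1133 > 1, prefix-free code does not exist


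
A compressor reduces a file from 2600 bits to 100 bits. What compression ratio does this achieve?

Compression ratio = Original / Compressed
= 2600 / 100 = 26.00:1


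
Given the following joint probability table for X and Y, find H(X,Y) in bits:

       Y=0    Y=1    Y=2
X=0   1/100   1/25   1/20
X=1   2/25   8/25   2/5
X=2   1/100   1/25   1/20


H(X,Y) = -Σ p(x,y) log₂ p(x,y)
  p(0,0)=1/100: -0.0100 × log₂(0.0100) = 0.0664
  p(0,1)=1/25: -0.0400 × log₂(0.0400) = 0.1858
  p(0,2)=1/20: -0.0500 × log₂(0.0500) = 0.2161
  p(1,0)=2/25: -0.0800 × log₂(0.0800) = 0.2915
  p(1,1)=8/25: -0.3200 × log₂(0.3200) = 0.5260
  p(1,2)=2/5: -0.4000 × log₂(0.4000) = 0.5288
  p(2,0)=1/100: -0.0100 × log₂(0.0100) = 0.0664
  p(2,1)=1/25: -0.0400 × log₂(0.0400) = 0.1858
  p(2,2)=1/20: -0.0500 × log₂(0.0500) = 0.2161
H(X,Y) = 2.2829 bits


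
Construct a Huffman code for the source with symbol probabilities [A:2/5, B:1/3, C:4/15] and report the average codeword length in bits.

Huffman tree construction:
Combine smallest probabilities repeatedly
Resulting codes:
  A: 0 (length 1)
  B: 11 (length 2)
  C: 10 (length 2)
Average length = Σ p(s) × length(s) = 1.6000 bits


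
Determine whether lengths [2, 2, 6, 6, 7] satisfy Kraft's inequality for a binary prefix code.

Kraft inequality: Σ 2^(-l_i) ≤ 1 for prefix-free code
Calculating: 2^(-2) + 2^(-2) + 2^(-6) + 2^(-6) + 2^(-7)
= 0.25 + 0.25 + 0.015625 + 0.015625 + 0.0078125
= 0.5391
Since 0.5391 ≤ 1, prefix-free code exists


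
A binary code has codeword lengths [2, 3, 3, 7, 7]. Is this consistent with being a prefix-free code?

Kraft inequality: Σ 2^(-l_i) ≤ 1 for prefix-free code
Calculating: 2^(-2) + 2^(-3) + 2^(-3) + 2^(-7) + 2^(-7)
= 0.25 + 0.125 + 0.125 + 0.0078125 + 0.0078125
= 0.5156
Since 0.5156 ≤ 1, prefix-free code exists


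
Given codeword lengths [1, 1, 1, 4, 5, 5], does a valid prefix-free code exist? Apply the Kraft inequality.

Kraft inequality: Σ 2^(-l_i) ≤ 1 for prefix-free code
Calculating: 2^(-1) + 2^(-1) + 2^(-1) + 2^(-4) + 2^(-5) + 2^(-5)
= 0.5 + 0.5 + 0.5 + 0.0625 + 0.03125 + 0.03125
= 1.6250
Since 1.6250 > 1, prefix-free code does not exist


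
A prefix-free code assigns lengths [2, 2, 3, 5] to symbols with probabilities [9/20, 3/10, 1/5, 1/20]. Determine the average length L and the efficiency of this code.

Average length L = Σ p_i × l_i = 2.3500 bits
Entropy H = 1.7200 bits
Efficiency η = H/L × 100% = 73.19%


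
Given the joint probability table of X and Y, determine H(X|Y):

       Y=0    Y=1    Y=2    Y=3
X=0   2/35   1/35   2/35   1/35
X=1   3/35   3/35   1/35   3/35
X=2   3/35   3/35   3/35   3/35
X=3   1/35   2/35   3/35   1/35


H(X|Y) = Σ_y p(y) H(X|Y=y)
  p(Y=0) = 9/35, H(X|Y=0) = 1.8911
  p(Y=1) = 9/35, H(X|Y=1) = 1.8911
  p(Y=2) = 9/35, H(X|Y=2) = 1.8911
  p(Y=3) = 8/35, H(X|Y=3) = 1.8113
H(X|Y) = 0.2571×1.8911 + 0.2571×1.8911 + 0.2571×1.8911 + 0.2286×1.8113 = 1.8728 bits


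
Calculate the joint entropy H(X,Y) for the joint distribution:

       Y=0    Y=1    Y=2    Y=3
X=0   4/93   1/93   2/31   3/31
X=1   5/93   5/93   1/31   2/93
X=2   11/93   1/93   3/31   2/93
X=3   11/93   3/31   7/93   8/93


H(X,Y) = -Σ p(x,y) log₂ p(x,y)
  p(0,0)=4/93: -0.0430 × log₂(0.0430) = 0.1952
  p(0,1)=1/93: -0.0108 × log₂(0.0108) = 0.0703
  p(0,2)=2/31: -0.0645 × log₂(0.0645) = 0.2551
  p(0,3)=3/31: -0.0968 × log₂(0.0968) = 0.3261
  p(1,0)=5/93: -0.0538 × log₂(0.0538) = 0.2267
  p(1,1)=5/93: -0.0538 × log₂(0.0538) = 0.2267
  p(1,2)=1/31: -0.0323 × log₂(0.0323) = 0.1598
  p(1,3)=2/93: -0.0215 × log₂(0.0215) = 0.1191
  p(2,0)=11/93: -0.1183 × log₂(0.1183) = 0.3643
  p(2,1)=1/93: -0.0108 × log₂(0.0108) = 0.0703
  p(2,2)=3/31: -0.0968 × log₂(0.0968) = 0.3261
  p(2,3)=2/93: -0.0215 × log₂(0.0215) = 0.1191
  p(3,0)=11/93: -0.1183 × log₂(0.1183) = 0.3643
  p(3,1)=3/31: -0.0968 × log₂(0.0968) = 0.3261
  p(3,2)=7/93: -0.0753 × log₂(0.0753) = 0.2809
  p(3,3)=8/93: -0.0860 × log₂(0.0860) = 0.3044
H(X,Y) = 3.7345 bits


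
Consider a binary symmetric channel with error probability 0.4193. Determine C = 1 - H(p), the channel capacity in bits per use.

For BSC with error probability p:
C = 1 - H(p) where H(p) is binary entropy
H(0.4193) = -0.4193 × log₂(0.4193) - 0.5807 × log₂(0.5807)
H(p) = 0.9811
C = 1 - 0.9811 = 0.0189 bits/use


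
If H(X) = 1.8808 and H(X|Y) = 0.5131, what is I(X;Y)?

I(X;Y) = H(X) - H(X|Y)
I(X;Y) = 1.8808 - 0.5131 = 1.3677 bits


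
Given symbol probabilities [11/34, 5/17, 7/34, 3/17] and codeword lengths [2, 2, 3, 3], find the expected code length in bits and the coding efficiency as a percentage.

Average length L = Σ p_i × l_i = 2.3824 bits
Entropy H = 1.9570 bits
Efficiency η = H/L × 100% = 82.15%


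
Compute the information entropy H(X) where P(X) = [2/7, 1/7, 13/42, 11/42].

H(X) = -Σ p(x) log₂ p(x)
  -2/7 × log₂(2/7) = 0.5164
  -1/7 × log₂(1/7) = 0.4011
  -13/42 × log₂(13/42) = 0.5237
  -11/42 × log₂(11/42) = 0.5062
H(X) = 1.9473 bits


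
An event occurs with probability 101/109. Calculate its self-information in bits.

Information content I(x) = -log₂(p(x))
I = -log₂(101/109) = -log₂(0.9266)
I = 0.1100 bits


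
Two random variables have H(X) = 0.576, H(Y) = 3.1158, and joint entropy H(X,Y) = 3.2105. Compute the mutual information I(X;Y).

I(X;Y) = H(X) + H(Y) - H(X,Y)
I(X;Y) = 0.576 + 3.1158 - 3.2105 = 0.4813 bits


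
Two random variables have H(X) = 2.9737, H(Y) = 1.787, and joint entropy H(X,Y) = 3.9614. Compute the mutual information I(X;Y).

I(X;Y) = H(X) + H(Y) - H(X,Y)
I(X;Y) = 2.9737 + 1.787 - 3.9614 = 0.7993 bits


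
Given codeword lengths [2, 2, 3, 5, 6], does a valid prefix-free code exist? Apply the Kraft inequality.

Kraft inequality: Σ 2^(-l_i) ≤ 1 for prefix-free code
Calculating: 2^(-2) + 2^(-2) + 2^(-3) + 2^(-5) + 2^(-6)
= 0.25 + 0.25 + 0.125 + 0.03125 + 0.015625
= 0.6719
Since 0.6719 ≤ 1, prefix-free code exists


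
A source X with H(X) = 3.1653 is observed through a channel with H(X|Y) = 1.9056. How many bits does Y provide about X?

I(X;Y) = H(X) - H(X|Y)
I(X;Y) = 3.1653 - 1.9056 = 1.2597 bits


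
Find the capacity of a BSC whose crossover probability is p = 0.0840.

For BSC with error probability p:
C = 1 - H(p) where H(p) is binary entropy
H(0.0840) = -0.0840 × log₂(0.0840) - 0.9160 × log₂(0.9160)
H(p) = 0.4161
C = 1 - 0.4161 = 0.5839 bits/use


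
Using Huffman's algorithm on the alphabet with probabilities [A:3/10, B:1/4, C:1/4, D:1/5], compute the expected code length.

Huffman tree construction:
Combine smallest probabilities repeatedly
Resulting codes:
  A: 11 (length 2)
  B: 01 (length 2)
  C: 10 (length 2)
  D: 00 (length 2)
Average length = Σ p(s) × length(s) = 2.0000 bits


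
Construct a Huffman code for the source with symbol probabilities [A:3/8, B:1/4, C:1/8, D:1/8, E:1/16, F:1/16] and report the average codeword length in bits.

Huffman tree construction:
Combine smallest probabilities repeatedly
Resulting codes:
  A: 11 (length 2)
  B: 01 (length 2)
  C: 100 (length 3)
  D: 101 (length 3)
  E: 000 (length 3)
  F: 001 (length 3)
Average length = Σ p(s) × length(s) = 2.3750 bits


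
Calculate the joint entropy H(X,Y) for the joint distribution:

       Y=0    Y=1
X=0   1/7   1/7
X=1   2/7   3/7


H(X,Y) = -Σ p(x,y) log₂ p(x,y)
  p(0,0)=1/7: -0.1429 × log₂(0.1429) = 0.4011
  p(0,1)=1/7: -0.1429 × log₂(0.1429) = 0.4011
  p(1,0)=2/7: -0.2857 × log₂(0.2857) = 0.5164
  p(1,1)=3/7: -0.4286 × log₂(0.4286) = 0.5239
H(X,Y) = 1.8424 bits


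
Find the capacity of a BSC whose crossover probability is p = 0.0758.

For BSC with error probability p:
C = 1 - H(p) where H(p) is binary entropy
H(0.0758) = -0.0758 × log₂(0.0758) - 0.9242 × log₂(0.9242)
H(p) = 0.3872
C = 1 - 0.3872 = 0.6128 bits/use


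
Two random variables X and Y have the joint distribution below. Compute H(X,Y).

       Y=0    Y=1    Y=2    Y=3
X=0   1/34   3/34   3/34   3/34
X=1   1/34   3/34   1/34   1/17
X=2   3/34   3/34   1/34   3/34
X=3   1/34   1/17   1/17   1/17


H(X,Y) = -Σ p(x,y) log₂ p(x,y)
  p(0,0)=1/34: -0.0294 × log₂(0.0294) = 0.1496
  p(0,1)=3/34: -0.0882 × log₂(0.0882) = 0.3090
  p(0,2)=3/34: -0.0882 × log₂(0.0882) = 0.3090
  p(0,3)=3/34: -0.0882 × log₂(0.0882) = 0.3090
  p(1,0)=1/34: -0.0294 × log₂(0.0294) = 0.1496
  p(1,1)=3/34: -0.0882 × log₂(0.0882) = 0.3090
  p(1,2)=1/34: -0.0294 × log₂(0.0294) = 0.1496
  p(1,3)=1/17: -0.0588 × log₂(0.0588) = 0.2404
  p(2,0)=3/34: -0.0882 × log₂(0.0882) = 0.3090
  p(2,1)=3/34: -0.0882 × log₂(0.0882) = 0.3090
  p(2,2)=1/34: -0.0294 × log₂(0.0294) = 0.1496
  p(2,3)=3/34: -0.0882 × log₂(0.0882) = 0.3090
  p(3,0)=1/34: -0.0294 × log₂(0.0294) = 0.1496
  p(3,1)=1/17: -0.0588 × log₂(0.0588) = 0.2404
  p(3,2)=1/17: -0.0588 × log₂(0.0588) = 0.2404
  p(3,3)=1/17: -0.0588 × log₂(0.0588) = 0.2404
H(X,Y) = 3.8732 bits


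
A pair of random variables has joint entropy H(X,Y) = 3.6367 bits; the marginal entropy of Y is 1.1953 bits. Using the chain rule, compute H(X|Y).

Chain rule: H(X,Y) = H(X|Y) + H(Y)
H(X|Y) = H(X,Y) - H(Y) = 3.6367 - 1.1953 = 2.4414 bits


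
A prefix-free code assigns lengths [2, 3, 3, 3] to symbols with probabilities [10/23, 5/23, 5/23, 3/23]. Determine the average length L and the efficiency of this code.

Average length L = Σ p_i × l_i = 2.5652 bits
Entropy H = 1.8630 bits
Efficiency η = H/L × 100% = 72.62%


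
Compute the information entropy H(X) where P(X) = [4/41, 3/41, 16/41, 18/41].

H(X) = -Σ p(x) log₂ p(x)
  -4/41 × log₂(4/41) = 0.3276
  -3/41 × log₂(3/41) = 0.2760
  -16/41 × log₂(16/41) = 0.5298
  -18/41 × log₂(18/41) = 0.5214
H(X) = 1.6548 bits


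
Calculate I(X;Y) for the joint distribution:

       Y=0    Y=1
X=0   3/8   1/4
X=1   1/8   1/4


H(X) = 0.9544, H(Y) = 1.0000, H(X,Y) = 1.9056
I(X;Y) = H(X) + H(Y) - H(X,Y) = 0.0488 bits


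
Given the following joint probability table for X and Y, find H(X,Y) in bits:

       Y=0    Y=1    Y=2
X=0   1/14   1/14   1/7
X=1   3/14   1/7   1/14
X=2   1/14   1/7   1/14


H(X,Y) = -Σ p(x,y) log₂ p(x,y)
  p(0,0)=1/14: -0.0714 × log₂(0.0714) = 0.2720
  p(0,1)=1/14: -0.0714 × log₂(0.0714) = 0.2720
  p(0,2)=1/7: -0.1429 × log₂(0.1429) = 0.4011
  p(1,0)=3/14: -0.2143 × log₂(0.2143) = 0.4762
  p(1,1)=1/7: -0.1429 × log₂(0.1429) = 0.4011
  p(1,2)=1/14: -0.0714 × log₂(0.0714) = 0.2720
  p(2,0)=1/14: -0.0714 × log₂(0.0714) = 0.2720
  p(2,1)=1/7: -0.1429 × log₂(0.1429) = 0.4011
  p(2,2)=1/14: -0.0714 × log₂(0.0714) = 0.2720
H(X,Y) = 3.0391 bits


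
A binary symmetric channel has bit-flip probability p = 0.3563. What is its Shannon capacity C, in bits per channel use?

For BSC with error probability p:
C = 1 - H(p) where H(p) is binary entropy
H(0.3563) = -0.3563 × log₂(0.3563) - 0.6437 × log₂(0.6437)
H(p) = 0.9396
C = 1 - 0.9396 = 0.0604 bits/use


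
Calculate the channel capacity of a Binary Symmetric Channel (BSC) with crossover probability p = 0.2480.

For BSC with error probability p:
C = 1 - H(p) where H(p) is binary entropy
H(0.2480) = -0.2480 × log₂(0.2480) - 0.7520 × log₂(0.7520)
H(p) = 0.8081
C = 1 - 0.8081 = 0.1919 bits/use


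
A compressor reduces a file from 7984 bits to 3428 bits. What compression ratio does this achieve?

Compression ratio = Original / Compressed
= 7984 / 3428 = 2.33:1


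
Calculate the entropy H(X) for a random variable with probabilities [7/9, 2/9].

H(X) = -Σ p(x) log₂ p(x)
  -7/9 × log₂(7/9) = 0.2820
  -2/9 × log₂(2/9) = 0.4822
H(X) = 0.7642 bits


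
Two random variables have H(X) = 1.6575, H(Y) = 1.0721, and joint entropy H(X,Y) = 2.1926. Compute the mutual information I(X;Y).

I(X;Y) = H(X) + H(Y) - H(X,Y)
I(X;Y) = 1.6575 + 1.0721 - 2.1926 = 0.537 bits


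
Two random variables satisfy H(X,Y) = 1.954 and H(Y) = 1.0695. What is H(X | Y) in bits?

Chain rule: H(X,Y) = H(X|Y) + H(Y)
H(X|Y) = H(X,Y) - H(Y) = 1.954 - 1.0695 = 0.8845 bits


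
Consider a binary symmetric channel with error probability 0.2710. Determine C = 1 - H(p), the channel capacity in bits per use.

For BSC with error probability p:
C = 1 - H(p) where H(p) is binary entropy
H(0.2710) = -0.2710 × log₂(0.2710) - 0.7290 × log₂(0.7290)
H(p) = 0.8429
C = 1 - 0.8429 = 0.1571 bits/use


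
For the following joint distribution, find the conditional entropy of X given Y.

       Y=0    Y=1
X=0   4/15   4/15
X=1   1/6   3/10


H(X|Y) = Σ_y p(y) H(X|Y=y)
  p(Y=0) = 13/30, H(X|Y=0) = 0.9612
  p(Y=1) = 17/30, H(X|Y=1) = 0.9975
H(X|Y) = 0.4333×0.9612 + 0.5667×0.9975 = 0.9818 bits


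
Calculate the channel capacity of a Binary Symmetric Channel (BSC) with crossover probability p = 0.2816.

For BSC with error probability p:
C = 1 - H(p) where H(p) is binary entropy
H(0.2816) = -0.2816 × log₂(0.2816) - 0.7184 × log₂(0.7184)
H(p) = 0.8576
C = 1 - 0.8576 = 0.1424 bits/use


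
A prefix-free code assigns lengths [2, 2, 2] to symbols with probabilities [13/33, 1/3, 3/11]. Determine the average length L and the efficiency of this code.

Average length L = Σ p_i × l_i = 2.0000 bits
Entropy H = 1.5690 bits
Efficiency η = H/L × 100% = 78.45%


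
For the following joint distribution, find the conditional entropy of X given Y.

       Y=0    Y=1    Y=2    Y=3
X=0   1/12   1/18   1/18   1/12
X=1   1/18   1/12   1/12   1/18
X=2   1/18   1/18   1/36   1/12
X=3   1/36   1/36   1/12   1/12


H(X|Y) = Σ_y p(y) H(X|Y=y)
  p(Y=0) = 2/9, H(X|Y=0) = 1.9056
  p(Y=1) = 2/9, H(X|Y=1) = 1.9056
  p(Y=2) = 1/4, H(X|Y=2) = 1.8911
  p(Y=3) = 11/36, H(X|Y=3) = 1.9808
H(X|Y) = 0.2222×1.9056 + 0.2222×1.9056 + 0.2500×1.8911 + 0.3056×1.9808 = 1.9250 bits


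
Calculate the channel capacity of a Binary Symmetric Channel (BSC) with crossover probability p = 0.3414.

For BSC with error probability p:
C = 1 - H(p) where H(p) is binary entropy
H(0.3414) = -0.3414 × log₂(0.3414) - 0.6586 × log₂(0.6586)
H(p) = 0.9262
C = 1 - 0.9262 = 0.0738 bits/use


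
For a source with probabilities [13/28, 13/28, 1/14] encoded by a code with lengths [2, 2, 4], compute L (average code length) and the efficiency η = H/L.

Average length L = Σ p_i × l_i = 2.1429 bits
Entropy H = 1.2998 bits
Efficiency η = H/L × 100% = 60.66%


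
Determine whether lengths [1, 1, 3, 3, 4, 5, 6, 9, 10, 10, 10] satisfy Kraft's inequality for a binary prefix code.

Kraft inequality: Σ 2^(-l_i) ≤ 1 for prefix-free code
Calculating: 2^(-1) + 2^(-1) + 2^(-3) + 2^(-3) + 2^(-4) + 2^(-5) + 2^(-6) + 2^(-9) + 2^(-10) + 2^(-10) + 2^(-10)
= 0.5 + 0.5 + 0.125 + 0.125 + 0.0625 + 0.03125 + 0.015625 + 0.001953125 + 0.0009765625 + 0.0009765625 + 0.0009765625
= 1.3643
Since 1.3643 > 1, prefix-free code does not exist


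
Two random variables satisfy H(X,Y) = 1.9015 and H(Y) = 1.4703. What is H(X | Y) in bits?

Chain rule: H(X,Y) = H(X|Y) + H(Y)
H(X|Y) = H(X,Y) - H(Y) = 1.9015 - 1.4703 = 0.4312 bits


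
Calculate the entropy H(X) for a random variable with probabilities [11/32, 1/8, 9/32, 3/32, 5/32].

H(X) = -Σ p(x) log₂ p(x)
  -11/32 × log₂(11/32) = 0.5296
  -1/8 × log₂(1/8) = 0.3750
  -9/32 × log₂(9/32) = 0.5147
  -3/32 × log₂(3/32) = 0.3202
  -5/32 × log₂(5/32) = 0.4184
H(X) = 2.1579 bits


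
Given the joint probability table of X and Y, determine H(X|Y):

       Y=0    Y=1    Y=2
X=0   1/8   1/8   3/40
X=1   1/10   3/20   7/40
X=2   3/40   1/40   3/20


H(X|Y) = Σ_y p(y) H(X|Y=y)
  p(Y=0) = 3/10, H(X|Y=0) = 1.5546
  p(Y=1) = 3/10, H(X|Y=1) = 1.3250
  p(Y=2) = 2/5, H(X|Y=2) = 1.5052
H(X|Y) = 0.3000×1.5546 + 0.3000×1.3250 + 0.4000×1.5052 = 1.4660 bits


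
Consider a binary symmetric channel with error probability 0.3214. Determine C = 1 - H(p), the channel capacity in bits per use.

For BSC with error probability p:
C = 1 - H(p) where H(p) is binary entropy
H(0.3214) = -0.3214 × log₂(0.3214) - 0.6786 × log₂(0.6786)
H(p) = 0.9059
C = 1 - 0.9059 = 0.0941 bits/use


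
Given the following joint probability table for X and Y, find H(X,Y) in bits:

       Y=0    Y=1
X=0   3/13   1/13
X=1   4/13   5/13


H(X,Y) = -Σ p(x,y) log₂ p(x,y)
  p(0,0)=3/13: -0.2308 × log₂(0.2308) = 0.4882
  p(0,1)=1/13: -0.0769 × log₂(0.0769) = 0.2846
  p(1,0)=4/13: -0.3077 × log₂(0.3077) = 0.5232
  p(1,1)=5/13: -0.3846 × log₂(0.3846) = 0.5302
H(X,Y) = 1.8262 bits


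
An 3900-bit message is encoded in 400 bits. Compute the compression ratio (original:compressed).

Compression ratio = Original / Compressed
= 3900 / 400 = 9.75:1


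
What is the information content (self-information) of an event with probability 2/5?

Information content I(x) = -log₂(p(x))
I = -log₂(2/5) = -log₂(0.4000)
I = 1.3219 bits


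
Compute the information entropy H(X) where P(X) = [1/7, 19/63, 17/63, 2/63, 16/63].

H(X) = -Σ p(x) log₂ p(x)
  -1/7 × log₂(1/7) = 0.4011
  -19/63 × log₂(19/63) = 0.5216
  -17/63 × log₂(17/63) = 0.5100
  -2/63 × log₂(2/63) = 0.1580
  -16/63 × log₂(16/63) = 0.5022
H(X) = 2.0927 bits


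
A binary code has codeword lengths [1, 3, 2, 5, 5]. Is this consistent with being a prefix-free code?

Kraft inequality: Σ 2^(-l_i) ≤ 1 for prefix-free code
Calculating: 2^(-1) + 2^(-3) + 2^(-2) + 2^(-5) + 2^(-5)
= 0.5 + 0.125 + 0.25 + 0.03125 + 0.03125
= 0.9375
Since 0.9375 ≤ 1, prefix-free code exists


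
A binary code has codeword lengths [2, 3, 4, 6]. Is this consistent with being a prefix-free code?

Kraft inequality: Σ 2^(-l_i) ≤ 1 for prefix-free code
Calculating: 2^(-2) + 2^(-3) + 2^(-4) + 2^(-6)
= 0.25 + 0.125 + 0.0625 + 0.015625
= 0.4531
Since 0.4531 ≤ 1, prefix-free code exists


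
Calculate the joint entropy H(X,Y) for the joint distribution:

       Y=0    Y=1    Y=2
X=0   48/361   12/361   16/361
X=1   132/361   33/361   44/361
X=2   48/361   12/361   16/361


H(X,Y) = -Σ p(x,y) log₂ p(x,y)
  p(0,0)=48/361: -0.1330 × log₂(0.1330) = 0.3870
  p(0,1)=12/361: -0.0332 × log₂(0.0332) = 0.1632
  p(0,2)=16/361: -0.0443 × log₂(0.0443) = 0.1993
  p(1,0)=132/361: -0.3657 × log₂(0.3657) = 0.5307
  p(1,1)=33/361: -0.0914 × log₂(0.0914) = 0.3155
  p(1,2)=44/361: -0.1219 × log₂(0.1219) = 0.3701
  p(2,0)=48/361: -0.1330 × log₂(0.1330) = 0.3870
  p(2,1)=12/361: -0.0332 × log₂(0.0332) = 0.1632
  p(2,2)=16/361: -0.0443 × log₂(0.0443) = 0.1993
H(X,Y) = 2.7154 bits


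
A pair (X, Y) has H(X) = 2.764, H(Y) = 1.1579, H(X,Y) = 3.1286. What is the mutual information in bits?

I(X;Y) = H(X) + H(Y) - H(X,Y)
I(X;Y) = 2.764 + 1.1579 - 3.1286 = 0.7933 bits


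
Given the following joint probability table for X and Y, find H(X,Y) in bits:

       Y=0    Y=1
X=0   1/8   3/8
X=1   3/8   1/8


H(X,Y) = -Σ p(x,y) log₂ p(x,y)
  p(0,0)=1/8: -0.1250 × log₂(0.1250) = 0.3750
  p(0,1)=3/8: -0.3750 × log₂(0.3750) = 0.5306
  p(1,0)=3/8: -0.3750 × log₂(0.3750) = 0.5306
  p(1,1)=1/8: -0.1250 × log₂(0.1250) = 0.3750
H(X,Y) = 1.8113 bits


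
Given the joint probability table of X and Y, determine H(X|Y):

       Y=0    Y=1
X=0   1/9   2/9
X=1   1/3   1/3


H(X|Y) = Σ_y p(y) H(X|Y=y)
  p(Y=0) = 4/9, H(X|Y=0) = 0.8113
  p(Y=1) = 5/9, H(X|Y=1) = 0.9710
H(X|Y) = 0.4444×0.8113 + 0.5556×0.9710 = 0.9000 bits


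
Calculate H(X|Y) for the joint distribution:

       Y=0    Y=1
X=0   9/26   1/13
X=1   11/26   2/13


H(X|Y) = Σ_y p(y) H(X|Y=y)
  p(Y=0) = 10/13, H(X|Y=0) = 0.9928
  p(Y=1) = 3/13, H(X|Y=1) = 0.9183
H(X|Y) = 0.7692×0.9928 + 0.2308×0.9183 = 0.9756 bits


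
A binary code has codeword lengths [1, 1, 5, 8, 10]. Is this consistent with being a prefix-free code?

Kraft inequality: Σ 2^(-l_i) ≤ 1 for prefix-free code
Calculating: 2^(-1) + 2^(-1) + 2^(-5) + 2^(-8) + 2^(-10)
= 0.5 + 0.5 + 0.03125 + 0.00390625 + 0.0009765625
= 1.0361
Since 1.0361 > 1, prefix-free code does not exist


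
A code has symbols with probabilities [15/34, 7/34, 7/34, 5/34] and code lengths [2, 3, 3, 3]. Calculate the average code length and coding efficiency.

Average length L = Σ p_i × l_i = 2.5588 bits
Entropy H = 1.8664 bits
Efficiency η = H/L × 100% = 72.94%


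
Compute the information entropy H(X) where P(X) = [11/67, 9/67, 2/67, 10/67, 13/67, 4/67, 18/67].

H(X) = -Σ p(x) log₂ p(x)
  -11/67 × log₂(11/67) = 0.4280
  -9/67 × log₂(9/67) = 0.3890
  -2/67 × log₂(2/67) = 0.1512
  -10/67 × log₂(10/67) = 0.4096
  -13/67 × log₂(13/67) = 0.4590
  -4/67 × log₂(4/67) = 0.2428
  -18/67 × log₂(18/67) = 0.5094
H(X) = 2.5890 bits


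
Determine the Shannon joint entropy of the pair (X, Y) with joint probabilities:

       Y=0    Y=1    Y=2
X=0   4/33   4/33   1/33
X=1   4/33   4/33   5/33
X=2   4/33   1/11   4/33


H(X,Y) = -Σ p(x,y) log₂ p(x,y)
  p(0,0)=4/33: -0.1212 × log₂(0.1212) = 0.3690
  p(0,1)=4/33: -0.1212 × log₂(0.1212) = 0.3690
  p(0,2)=1/33: -0.0303 × log₂(0.0303) = 0.1529
  p(1,0)=4/33: -0.1212 × log₂(0.1212) = 0.3690
  p(1,1)=4/33: -0.1212 × log₂(0.1212) = 0.3690
  p(1,2)=5/33: -0.1515 × log₂(0.1515) = 0.4125
  p(2,0)=4/33: -0.1212 × log₂(0.1212) = 0.3690
  p(2,1)=1/11: -0.0909 × log₂(0.0909) = 0.3145
  p(2,2)=4/33: -0.1212 × log₂(0.1212) = 0.3690
H(X,Y) = 3.0940 bits
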